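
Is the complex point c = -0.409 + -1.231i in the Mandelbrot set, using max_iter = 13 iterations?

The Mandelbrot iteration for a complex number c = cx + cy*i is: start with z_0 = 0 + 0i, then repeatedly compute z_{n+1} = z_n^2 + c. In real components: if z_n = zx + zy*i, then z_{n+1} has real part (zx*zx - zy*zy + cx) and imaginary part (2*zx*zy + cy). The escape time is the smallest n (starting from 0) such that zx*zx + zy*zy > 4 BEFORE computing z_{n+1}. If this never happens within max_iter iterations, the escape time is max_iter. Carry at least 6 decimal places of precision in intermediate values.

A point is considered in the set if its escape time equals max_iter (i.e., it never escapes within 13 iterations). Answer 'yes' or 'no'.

Answer: no

Derivation:
z_0 = 0 + 0i, c = -0.4090 + -1.2310i
Iter 1: z = -0.4090 + -1.2310i, |z|^2 = 1.6826
Iter 2: z = -1.7571 + -0.2240i, |z|^2 = 3.1375
Iter 3: z = 2.6281 + -0.4437i, |z|^2 = 7.1039
Escaped at iteration 3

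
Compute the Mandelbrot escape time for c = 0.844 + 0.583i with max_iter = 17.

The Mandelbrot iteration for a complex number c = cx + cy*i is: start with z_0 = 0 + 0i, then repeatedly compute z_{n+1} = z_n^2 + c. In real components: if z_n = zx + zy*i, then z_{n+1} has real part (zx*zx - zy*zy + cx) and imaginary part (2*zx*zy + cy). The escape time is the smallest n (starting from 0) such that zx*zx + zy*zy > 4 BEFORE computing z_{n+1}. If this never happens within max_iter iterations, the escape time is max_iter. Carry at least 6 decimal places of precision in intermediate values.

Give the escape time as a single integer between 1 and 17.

Answer: 3

Derivation:
z_0 = 0 + 0i, c = 0.8440 + 0.5830i
Iter 1: z = 0.8440 + 0.5830i, |z|^2 = 1.0522
Iter 2: z = 1.2164 + 1.5671i, |z|^2 = 3.9356
Iter 3: z = -0.1321 + 4.3956i, |z|^2 = 19.3387
Escaped at iteration 3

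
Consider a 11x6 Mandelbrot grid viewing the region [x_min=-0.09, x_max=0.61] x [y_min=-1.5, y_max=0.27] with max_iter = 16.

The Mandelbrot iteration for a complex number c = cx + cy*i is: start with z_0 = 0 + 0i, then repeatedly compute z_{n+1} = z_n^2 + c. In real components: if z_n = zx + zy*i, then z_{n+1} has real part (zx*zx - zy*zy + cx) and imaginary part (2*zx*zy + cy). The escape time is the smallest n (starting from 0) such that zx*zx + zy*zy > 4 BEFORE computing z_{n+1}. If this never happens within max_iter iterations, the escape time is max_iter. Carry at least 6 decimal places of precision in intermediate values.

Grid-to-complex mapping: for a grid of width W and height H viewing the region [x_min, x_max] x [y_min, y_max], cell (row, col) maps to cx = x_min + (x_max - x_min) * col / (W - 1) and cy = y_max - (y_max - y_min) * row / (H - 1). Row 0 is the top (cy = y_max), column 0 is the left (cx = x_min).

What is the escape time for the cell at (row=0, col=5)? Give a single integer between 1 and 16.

Answer: 16

Derivation:
z_0 = 0 + 0i, c = 0.2600 + 0.2700i
Iter 1: z = 0.2600 + 0.2700i, |z|^2 = 0.1405
Iter 2: z = 0.2547 + 0.4104i, |z|^2 = 0.2333
Iter 3: z = 0.1564 + 0.4791i, |z|^2 = 0.2540
Iter 4: z = 0.0550 + 0.4199i, |z|^2 = 0.1793
Iter 5: z = 0.0867 + 0.3162i, |z|^2 = 0.1075
Iter 6: z = 0.1676 + 0.3248i, |z|^2 = 0.1336
Iter 7: z = 0.1826 + 0.3789i, |z|^2 = 0.1769
Iter 8: z = 0.1498 + 0.4083i, |z|^2 = 0.1892
Iter 9: z = 0.1157 + 0.3923i, |z|^2 = 0.1673
Iter 10: z = 0.1195 + 0.3608i, |z|^2 = 0.1444
Iter 11: z = 0.1441 + 0.3562i, |z|^2 = 0.1476
Iter 12: z = 0.1539 + 0.3727i, |z|^2 = 0.1626
Iter 13: z = 0.1448 + 0.3847i, |z|^2 = 0.1690
Iter 14: z = 0.1330 + 0.3814i, |z|^2 = 0.1632
Iter 15: z = 0.1322 + 0.3714i, |z|^2 = 0.1554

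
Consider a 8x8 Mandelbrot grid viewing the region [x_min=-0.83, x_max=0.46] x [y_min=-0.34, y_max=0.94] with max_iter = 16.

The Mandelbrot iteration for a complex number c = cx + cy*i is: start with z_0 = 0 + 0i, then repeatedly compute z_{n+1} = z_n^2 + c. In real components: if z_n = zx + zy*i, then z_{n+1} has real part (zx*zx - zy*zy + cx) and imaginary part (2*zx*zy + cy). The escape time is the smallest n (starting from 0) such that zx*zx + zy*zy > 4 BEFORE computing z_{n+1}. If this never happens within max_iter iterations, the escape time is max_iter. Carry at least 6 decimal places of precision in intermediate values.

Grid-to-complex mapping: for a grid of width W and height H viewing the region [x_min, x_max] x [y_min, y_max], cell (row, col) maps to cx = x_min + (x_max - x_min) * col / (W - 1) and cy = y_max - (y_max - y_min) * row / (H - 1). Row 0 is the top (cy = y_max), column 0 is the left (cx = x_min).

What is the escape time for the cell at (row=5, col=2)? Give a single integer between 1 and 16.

Answer: 16

Derivation:
z_0 = 0 + 0i, c = -0.4614 + 0.0257i
Iter 1: z = -0.4614 + 0.0257i, |z|^2 = 0.2136
Iter 2: z = -0.2492 + 0.0020i, |z|^2 = 0.0621
Iter 3: z = -0.3993 + 0.0247i, |z|^2 = 0.1601
Iter 4: z = -0.3026 + 0.0060i, |z|^2 = 0.0916
Iter 5: z = -0.3699 + 0.0221i, |z|^2 = 0.1373
Iter 6: z = -0.3251 + 0.0094i, |z|^2 = 0.1058
Iter 7: z = -0.3558 + 0.0196i, |z|^2 = 0.1270
Iter 8: z = -0.3352 + 0.0117i, |z|^2 = 0.1125
Iter 9: z = -0.3492 + 0.0178i, |z|^2 = 0.1223
Iter 10: z = -0.3398 + 0.0133i, |z|^2 = 0.1156
Iter 11: z = -0.3461 + 0.0167i, |z|^2 = 0.1201
Iter 12: z = -0.3419 + 0.0141i, |z|^2 = 0.1171
Iter 13: z = -0.3447 + 0.0160i, |z|^2 = 0.1191
Iter 14: z = -0.3428 + 0.0147i, |z|^2 = 0.1178
Iter 15: z = -0.3441 + 0.0157i, |z|^2 = 0.1187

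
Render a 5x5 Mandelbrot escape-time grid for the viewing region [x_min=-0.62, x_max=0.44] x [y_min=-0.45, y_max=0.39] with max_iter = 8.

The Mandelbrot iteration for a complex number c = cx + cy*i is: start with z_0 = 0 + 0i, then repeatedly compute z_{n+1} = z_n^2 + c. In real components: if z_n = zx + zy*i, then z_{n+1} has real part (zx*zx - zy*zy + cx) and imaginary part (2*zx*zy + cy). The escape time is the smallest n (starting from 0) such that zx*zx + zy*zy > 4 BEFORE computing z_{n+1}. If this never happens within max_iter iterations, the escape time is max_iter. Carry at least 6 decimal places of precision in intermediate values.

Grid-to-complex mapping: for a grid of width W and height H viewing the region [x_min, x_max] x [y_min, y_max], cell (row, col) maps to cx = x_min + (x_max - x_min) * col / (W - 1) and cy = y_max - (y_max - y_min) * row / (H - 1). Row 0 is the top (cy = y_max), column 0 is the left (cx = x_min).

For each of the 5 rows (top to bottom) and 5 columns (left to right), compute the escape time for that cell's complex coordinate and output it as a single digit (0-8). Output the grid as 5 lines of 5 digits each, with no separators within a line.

Answer: 88888
88887
88886
88888
88886

Derivation:
(row=0, col=0): c = -0.6200 + 0.3900i → escape time 8
(row=0, col=1): c = -0.3550 + 0.3900i → escape time 8
(row=0, col=2): c = -0.0900 + 0.3900i → escape time 8
(row=0, col=3): c = 0.1750 + 0.3900i → escape time 8
(row=0, col=4): c = 0.4400 + 0.3900i → escape time 8
(row=1, col=0): c = -0.6200 + 0.1800i → escape time 8
(row=1, col=1): c = -0.3550 + 0.1800i → escape time 8
(row=1, col=2): c = -0.0900 + 0.1800i → escape time 8
(row=1, col=3): c = 0.1750 + 0.1800i → escape time 8
(row=1, col=4): c = 0.4400 + 0.1800i → escape time 7
(row=2, col=0): c = -0.6200 + -0.0300i → escape time 8
(row=2, col=1): c = -0.3550 + -0.0300i → escape time 8
(row=2, col=2): c = -0.0900 + -0.0300i → escape time 8
(row=2, col=3): c = 0.1750 + -0.0300i → escape time 8
(row=2, col=4): c = 0.4400 + -0.0300i → escape time 6
(row=3, col=0): c = -0.6200 + -0.2400i → escape time 8
(row=3, col=1): c = -0.3550 + -0.2400i → escape time 8
(row=3, col=2): c = -0.0900 + -0.2400i → escape time 8
(row=3, col=3): c = 0.1750 + -0.2400i → escape time 8
(row=3, col=4): c = 0.4400 + -0.2400i → escape time 8
(row=4, col=0): c = -0.6200 + -0.4500i → escape time 8
(row=4, col=1): c = -0.3550 + -0.4500i → escape time 8
(row=4, col=2): c = -0.0900 + -0.4500i → escape time 8
(row=4, col=3): c = 0.1750 + -0.4500i → escape time 8
(row=4, col=4): c = 0.4400 + -0.4500i → escape time 6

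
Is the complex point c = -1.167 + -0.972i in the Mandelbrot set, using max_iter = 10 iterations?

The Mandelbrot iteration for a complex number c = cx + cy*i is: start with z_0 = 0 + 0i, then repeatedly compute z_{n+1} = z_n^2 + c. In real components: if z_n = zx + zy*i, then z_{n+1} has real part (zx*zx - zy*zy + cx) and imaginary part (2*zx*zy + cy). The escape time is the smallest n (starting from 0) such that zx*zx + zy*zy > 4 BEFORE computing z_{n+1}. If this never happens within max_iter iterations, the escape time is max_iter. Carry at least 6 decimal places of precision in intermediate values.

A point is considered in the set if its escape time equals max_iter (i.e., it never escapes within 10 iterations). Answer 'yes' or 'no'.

z_0 = 0 + 0i, c = -1.1670 + -0.9720i
Iter 1: z = -1.1670 + -0.9720i, |z|^2 = 2.3067
Iter 2: z = -0.7499 + 1.2966i, |z|^2 = 2.2436
Iter 3: z = -2.2860 + -2.9167i, |z|^2 = 13.7327
Escaped at iteration 3

Answer: no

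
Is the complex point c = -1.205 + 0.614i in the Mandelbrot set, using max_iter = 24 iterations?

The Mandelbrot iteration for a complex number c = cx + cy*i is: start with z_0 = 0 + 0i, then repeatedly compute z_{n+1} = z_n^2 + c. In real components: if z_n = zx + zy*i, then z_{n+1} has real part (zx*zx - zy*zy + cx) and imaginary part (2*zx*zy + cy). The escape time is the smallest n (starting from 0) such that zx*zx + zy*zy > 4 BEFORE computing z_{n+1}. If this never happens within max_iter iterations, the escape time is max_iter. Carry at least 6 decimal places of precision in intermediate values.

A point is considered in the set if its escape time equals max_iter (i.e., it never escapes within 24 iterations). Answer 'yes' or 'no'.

Answer: no

Derivation:
z_0 = 0 + 0i, c = -1.2050 + 0.6140i
Iter 1: z = -1.2050 + 0.6140i, |z|^2 = 1.8290
Iter 2: z = -0.1300 + -0.8657i, |z|^2 = 0.7664
Iter 3: z = -1.9376 + 0.8390i, |z|^2 = 4.4583
Escaped at iteration 3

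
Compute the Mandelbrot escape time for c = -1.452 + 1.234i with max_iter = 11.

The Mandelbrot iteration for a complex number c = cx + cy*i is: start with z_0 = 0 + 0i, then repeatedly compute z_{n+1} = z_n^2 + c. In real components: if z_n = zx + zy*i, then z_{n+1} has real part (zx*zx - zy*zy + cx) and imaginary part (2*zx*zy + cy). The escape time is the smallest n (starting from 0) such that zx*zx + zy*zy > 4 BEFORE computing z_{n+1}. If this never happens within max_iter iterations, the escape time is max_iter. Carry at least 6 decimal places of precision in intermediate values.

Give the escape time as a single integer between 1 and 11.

Answer: 2

Derivation:
z_0 = 0 + 0i, c = -1.4520 + 1.2340i
Iter 1: z = -1.4520 + 1.2340i, |z|^2 = 3.6311
Iter 2: z = -0.8665 + -2.3495i, |z|^2 = 6.2711
Escaped at iteration 2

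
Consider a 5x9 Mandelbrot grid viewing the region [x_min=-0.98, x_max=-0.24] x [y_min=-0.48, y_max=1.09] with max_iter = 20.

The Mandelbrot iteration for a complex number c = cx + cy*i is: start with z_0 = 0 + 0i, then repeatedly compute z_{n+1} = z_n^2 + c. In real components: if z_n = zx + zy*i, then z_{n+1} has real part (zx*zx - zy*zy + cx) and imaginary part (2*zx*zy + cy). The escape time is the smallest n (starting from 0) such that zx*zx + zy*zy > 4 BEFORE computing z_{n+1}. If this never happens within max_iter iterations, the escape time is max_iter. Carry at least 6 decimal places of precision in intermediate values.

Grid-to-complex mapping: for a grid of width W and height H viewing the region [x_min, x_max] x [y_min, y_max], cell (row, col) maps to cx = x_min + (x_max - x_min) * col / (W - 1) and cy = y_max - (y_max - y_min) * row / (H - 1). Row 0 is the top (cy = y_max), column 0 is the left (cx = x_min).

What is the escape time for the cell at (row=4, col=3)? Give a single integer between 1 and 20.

z_0 = 0 + 0i, c = -0.4250 + 0.3050i
Iter 1: z = -0.4250 + 0.3050i, |z|^2 = 0.2737
Iter 2: z = -0.3374 + 0.0457i, |z|^2 = 0.1159
Iter 3: z = -0.3133 + 0.2741i, |z|^2 = 0.1733
Iter 4: z = -0.4020 + 0.1333i, |z|^2 = 0.1794
Iter 5: z = -0.2811 + 0.1979i, |z|^2 = 0.1182
Iter 6: z = -0.3851 + 0.1937i, |z|^2 = 0.1858
Iter 7: z = -0.3142 + 0.1558i, |z|^2 = 0.1230
Iter 8: z = -0.3505 + 0.2071i, |z|^2 = 0.1658
Iter 9: z = -0.3450 + 0.1598i, |z|^2 = 0.1446
Iter 10: z = -0.3315 + 0.1947i, |z|^2 = 0.1478
Iter 11: z = -0.3530 + 0.1759i, |z|^2 = 0.1556
Iter 12: z = -0.3313 + 0.1808i, |z|^2 = 0.1425
Iter 13: z = -0.3479 + 0.1852i, |z|^2 = 0.1553
Iter 14: z = -0.3382 + 0.1761i, |z|^2 = 0.1454
Iter 15: z = -0.3416 + 0.1858i, |z|^2 = 0.1512
Iter 16: z = -0.3428 + 0.1780i, |z|^2 = 0.1492
Iter 17: z = -0.3392 + 0.1829i, |z|^2 = 0.1485
Iter 18: z = -0.3434 + 0.1809i, |z|^2 = 0.1507
Iter 19: z = -0.3398 + 0.1807i, |z|^2 = 0.1481

Answer: 20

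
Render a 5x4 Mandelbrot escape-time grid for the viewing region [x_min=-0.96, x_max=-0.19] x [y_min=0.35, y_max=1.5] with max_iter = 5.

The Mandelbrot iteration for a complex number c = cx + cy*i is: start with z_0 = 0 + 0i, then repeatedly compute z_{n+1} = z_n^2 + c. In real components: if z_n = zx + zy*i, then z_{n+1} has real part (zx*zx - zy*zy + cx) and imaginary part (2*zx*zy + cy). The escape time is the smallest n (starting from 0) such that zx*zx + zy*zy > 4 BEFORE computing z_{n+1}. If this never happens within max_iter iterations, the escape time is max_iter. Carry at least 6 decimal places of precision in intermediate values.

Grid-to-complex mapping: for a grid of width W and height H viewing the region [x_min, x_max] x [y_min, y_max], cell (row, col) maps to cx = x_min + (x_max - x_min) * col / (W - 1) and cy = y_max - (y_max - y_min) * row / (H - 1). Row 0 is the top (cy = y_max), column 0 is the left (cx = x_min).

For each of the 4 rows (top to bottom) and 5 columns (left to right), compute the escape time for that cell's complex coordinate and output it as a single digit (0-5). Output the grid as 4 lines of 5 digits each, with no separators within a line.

Answer: 22222
33345
44555
55555

Derivation:
(row=0, col=0): c = -0.9600 + 1.5000i → escape time 2
(row=0, col=1): c = -0.7675 + 1.5000i → escape time 2
(row=0, col=2): c = -0.5750 + 1.5000i → escape time 2
(row=0, col=3): c = -0.3825 + 1.5000i → escape time 2
(row=0, col=4): c = -0.1900 + 1.5000i → escape time 2
(row=1, col=0): c = -0.9600 + 1.1167i → escape time 3
(row=1, col=1): c = -0.7675 + 1.1167i → escape time 3
(row=1, col=2): c = -0.5750 + 1.1167i → escape time 3
(row=1, col=3): c = -0.3825 + 1.1167i → escape time 4
(row=1, col=4): c = -0.1900 + 1.1167i → escape time 5
(row=2, col=0): c = -0.9600 + 0.7333i → escape time 4
(row=2, col=1): c = -0.7675 + 0.7333i → escape time 4
(row=2, col=2): c = -0.5750 + 0.7333i → escape time 5
(row=2, col=3): c = -0.3825 + 0.7333i → escape time 5
(row=2, col=4): c = -0.1900 + 0.7333i → escape time 5
(row=3, col=0): c = -0.9600 + 0.3500i → escape time 5
(row=3, col=1): c = -0.7675 + 0.3500i → escape time 5
(row=3, col=2): c = -0.5750 + 0.3500i → escape time 5
(row=3, col=3): c = -0.3825 + 0.3500i → escape time 5
(row=3, col=4): c = -0.1900 + 0.3500i → escape time 5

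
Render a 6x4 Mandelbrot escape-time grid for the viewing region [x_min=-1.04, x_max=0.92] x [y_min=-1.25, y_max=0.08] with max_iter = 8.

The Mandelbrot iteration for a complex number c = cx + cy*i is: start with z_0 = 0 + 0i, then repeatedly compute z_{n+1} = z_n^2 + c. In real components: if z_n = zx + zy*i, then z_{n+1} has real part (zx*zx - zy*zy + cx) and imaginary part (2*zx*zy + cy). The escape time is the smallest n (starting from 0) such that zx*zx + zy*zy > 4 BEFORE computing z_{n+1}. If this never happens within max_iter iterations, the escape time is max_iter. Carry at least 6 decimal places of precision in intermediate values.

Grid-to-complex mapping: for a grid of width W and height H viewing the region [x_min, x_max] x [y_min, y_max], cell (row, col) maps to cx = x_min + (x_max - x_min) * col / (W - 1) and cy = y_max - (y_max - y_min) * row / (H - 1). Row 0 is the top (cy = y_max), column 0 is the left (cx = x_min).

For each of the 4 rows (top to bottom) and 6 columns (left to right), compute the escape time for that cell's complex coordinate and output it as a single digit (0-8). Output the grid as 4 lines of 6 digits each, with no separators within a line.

(row=0, col=0): c = -1.0400 + 0.0800i → escape time 8
(row=0, col=1): c = -0.6480 + 0.0800i → escape time 8
(row=0, col=2): c = -0.2560 + 0.0800i → escape time 8
(row=0, col=3): c = 0.1360 + 0.0800i → escape time 8
(row=0, col=4): c = 0.5280 + 0.0800i → escape time 5
(row=0, col=5): c = 0.9200 + 0.0800i → escape time 3
(row=1, col=0): c = -1.0400 + -0.3633i → escape time 8
(row=1, col=1): c = -0.6480 + -0.3633i → escape time 8
(row=1, col=2): c = -0.2560 + -0.3633i → escape time 8
(row=1, col=3): c = 0.1360 + -0.3633i → escape time 8
(row=1, col=4): c = 0.5280 + -0.3633i → escape time 5
(row=1, col=5): c = 0.9200 + -0.3633i → escape time 3
(row=2, col=0): c = -1.0400 + -0.8067i → escape time 3
(row=2, col=1): c = -0.6480 + -0.8067i → escape time 4
(row=2, col=2): c = -0.2560 + -0.8067i → escape time 8
(row=2, col=3): c = 0.1360 + -0.8067i → escape time 5
(row=2, col=4): c = 0.5280 + -0.8067i → escape time 3
(row=2, col=5): c = 0.9200 + -0.8067i → escape time 2
(row=3, col=0): c = -1.0400 + -1.2500i → escape time 2
(row=3, col=1): c = -0.6480 + -1.2500i → escape time 3
(row=3, col=2): c = -0.2560 + -1.2500i → escape time 3
(row=3, col=3): c = 0.1360 + -1.2500i → escape time 2
(row=3, col=4): c = 0.5280 + -1.2500i → escape time 2
(row=3, col=5): c = 0.9200 + -1.2500i → escape time 2

Answer: 888853
888853
348532
233222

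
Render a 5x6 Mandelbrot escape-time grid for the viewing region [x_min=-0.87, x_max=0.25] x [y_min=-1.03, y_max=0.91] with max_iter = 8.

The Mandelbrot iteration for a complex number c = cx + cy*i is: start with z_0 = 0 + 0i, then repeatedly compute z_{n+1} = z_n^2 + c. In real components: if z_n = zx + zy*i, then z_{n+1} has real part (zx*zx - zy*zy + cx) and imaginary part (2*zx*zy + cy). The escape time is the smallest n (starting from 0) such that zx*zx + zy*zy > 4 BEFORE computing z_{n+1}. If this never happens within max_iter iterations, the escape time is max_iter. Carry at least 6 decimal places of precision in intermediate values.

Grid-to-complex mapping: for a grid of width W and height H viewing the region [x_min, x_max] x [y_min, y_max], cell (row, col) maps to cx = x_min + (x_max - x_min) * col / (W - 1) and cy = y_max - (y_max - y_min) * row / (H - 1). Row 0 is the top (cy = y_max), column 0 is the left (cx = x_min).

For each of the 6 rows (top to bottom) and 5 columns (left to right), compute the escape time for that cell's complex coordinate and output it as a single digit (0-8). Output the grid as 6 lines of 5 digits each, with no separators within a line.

Answer: 34684
58888
88888
88888
58888
34573

Derivation:
(row=0, col=0): c = -0.8700 + 0.9100i → escape time 3
(row=0, col=1): c = -0.5900 + 0.9100i → escape time 4
(row=0, col=2): c = -0.3100 + 0.9100i → escape time 6
(row=0, col=3): c = -0.0300 + 0.9100i → escape time 8
(row=0, col=4): c = 0.2500 + 0.9100i → escape time 4
(row=1, col=0): c = -0.8700 + 0.5220i → escape time 5
(row=1, col=1): c = -0.5900 + 0.5220i → escape time 8
(row=1, col=2): c = -0.3100 + 0.5220i → escape time 8
(row=1, col=3): c = -0.0300 + 0.5220i → escape time 8
(row=1, col=4): c = 0.2500 + 0.5220i → escape time 8
(row=2, col=0): c = -0.8700 + 0.1340i → escape time 8
(row=2, col=1): c = -0.5900 + 0.1340i → escape time 8
(row=2, col=2): c = -0.3100 + 0.1340i → escape time 8
(row=2, col=3): c = -0.0300 + 0.1340i → escape time 8
(row=2, col=4): c = 0.2500 + 0.1340i → escape time 8
(row=3, col=0): c = -0.8700 + -0.2540i → escape time 8
(row=3, col=1): c = -0.5900 + -0.2540i → escape time 8
(row=3, col=2): c = -0.3100 + -0.2540i → escape time 8
(row=3, col=3): c = -0.0300 + -0.2540i → escape time 8
(row=3, col=4): c = 0.2500 + -0.2540i → escape time 8
(row=4, col=0): c = -0.8700 + -0.6420i → escape time 5
(row=4, col=1): c = -0.5900 + -0.6420i → escape time 8
(row=4, col=2): c = -0.3100 + -0.6420i → escape time 8
(row=4, col=3): c = -0.0300 + -0.6420i → escape time 8
(row=4, col=4): c = 0.2500 + -0.6420i → escape time 8
(row=5, col=0): c = -0.8700 + -1.0300i → escape time 3
(row=5, col=1): c = -0.5900 + -1.0300i → escape time 4
(row=5, col=2): c = -0.3100 + -1.0300i → escape time 5
(row=5, col=3): c = -0.0300 + -1.0300i → escape time 7
(row=5, col=4): c = 0.2500 + -1.0300i → escape time 3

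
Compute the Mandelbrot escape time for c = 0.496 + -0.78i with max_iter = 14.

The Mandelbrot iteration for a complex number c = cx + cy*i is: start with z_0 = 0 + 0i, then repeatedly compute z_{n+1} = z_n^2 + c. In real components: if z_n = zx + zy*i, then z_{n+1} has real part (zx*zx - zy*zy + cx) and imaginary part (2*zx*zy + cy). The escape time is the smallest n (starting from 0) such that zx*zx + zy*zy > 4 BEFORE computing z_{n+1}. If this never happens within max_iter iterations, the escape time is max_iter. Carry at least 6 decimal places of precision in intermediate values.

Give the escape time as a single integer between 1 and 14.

Answer: 3

Derivation:
z_0 = 0 + 0i, c = 0.4960 + -0.7800i
Iter 1: z = 0.4960 + -0.7800i, |z|^2 = 0.8544
Iter 2: z = 0.1336 + -1.5538i, |z|^2 = 2.4320
Iter 3: z = -1.9003 + -1.1952i, |z|^2 = 5.0397
Escaped at iteration 3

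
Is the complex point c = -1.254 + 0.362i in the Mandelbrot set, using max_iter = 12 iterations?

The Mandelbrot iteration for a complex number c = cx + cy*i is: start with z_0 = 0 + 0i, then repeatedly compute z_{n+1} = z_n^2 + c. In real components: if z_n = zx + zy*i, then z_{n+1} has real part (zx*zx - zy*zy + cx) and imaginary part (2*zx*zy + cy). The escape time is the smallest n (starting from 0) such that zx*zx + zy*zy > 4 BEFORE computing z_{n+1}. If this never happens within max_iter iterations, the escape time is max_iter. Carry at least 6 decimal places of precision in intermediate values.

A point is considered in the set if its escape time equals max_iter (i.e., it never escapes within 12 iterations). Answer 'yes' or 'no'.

Answer: yes

Derivation:
z_0 = 0 + 0i, c = -1.2540 + 0.3620i
Iter 1: z = -1.2540 + 0.3620i, |z|^2 = 1.7036
Iter 2: z = 0.1875 + -0.5459i, |z|^2 = 0.3331
Iter 3: z = -1.5169 + 0.1573i, |z|^2 = 2.3256
Iter 4: z = 1.0221 + -0.1153i, |z|^2 = 1.0580
Iter 5: z = -0.2226 + 0.1264i, |z|^2 = 0.0655
Iter 6: z = -1.2204 + 0.3057i, |z|^2 = 1.5829
Iter 7: z = 0.1420 + -0.3843i, |z|^2 = 0.1678
Iter 8: z = -1.3815 + 0.2529i, |z|^2 = 1.9725
Iter 9: z = 0.5906 + -0.3368i, |z|^2 = 0.4622
Iter 10: z = -1.0186 + -0.0358i, |z|^2 = 1.0388
Iter 11: z = -0.2177 + 0.4349i, |z|^2 = 0.2365
Did not escape in 12 iterations → in set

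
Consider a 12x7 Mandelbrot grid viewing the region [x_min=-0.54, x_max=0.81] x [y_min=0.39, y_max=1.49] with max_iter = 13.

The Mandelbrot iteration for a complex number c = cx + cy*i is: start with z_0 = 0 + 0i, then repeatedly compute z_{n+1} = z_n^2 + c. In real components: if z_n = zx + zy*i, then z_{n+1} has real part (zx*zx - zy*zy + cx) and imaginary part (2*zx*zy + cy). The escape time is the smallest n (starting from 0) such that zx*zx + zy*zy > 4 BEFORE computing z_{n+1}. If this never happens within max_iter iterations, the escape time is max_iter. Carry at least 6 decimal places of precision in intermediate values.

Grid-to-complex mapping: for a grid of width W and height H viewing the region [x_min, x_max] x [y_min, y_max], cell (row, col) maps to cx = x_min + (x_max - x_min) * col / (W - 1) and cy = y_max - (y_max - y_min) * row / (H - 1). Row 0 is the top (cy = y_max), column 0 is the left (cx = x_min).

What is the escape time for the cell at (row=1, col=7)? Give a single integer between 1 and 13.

z_0 = 0 + 0i, c = 0.3191 + 1.3067i
Iter 1: z = 0.3191 + 1.3067i, |z|^2 = 1.8092
Iter 2: z = -1.2865 + 2.1406i, |z|^2 = 6.2370
Escaped at iteration 2

Answer: 2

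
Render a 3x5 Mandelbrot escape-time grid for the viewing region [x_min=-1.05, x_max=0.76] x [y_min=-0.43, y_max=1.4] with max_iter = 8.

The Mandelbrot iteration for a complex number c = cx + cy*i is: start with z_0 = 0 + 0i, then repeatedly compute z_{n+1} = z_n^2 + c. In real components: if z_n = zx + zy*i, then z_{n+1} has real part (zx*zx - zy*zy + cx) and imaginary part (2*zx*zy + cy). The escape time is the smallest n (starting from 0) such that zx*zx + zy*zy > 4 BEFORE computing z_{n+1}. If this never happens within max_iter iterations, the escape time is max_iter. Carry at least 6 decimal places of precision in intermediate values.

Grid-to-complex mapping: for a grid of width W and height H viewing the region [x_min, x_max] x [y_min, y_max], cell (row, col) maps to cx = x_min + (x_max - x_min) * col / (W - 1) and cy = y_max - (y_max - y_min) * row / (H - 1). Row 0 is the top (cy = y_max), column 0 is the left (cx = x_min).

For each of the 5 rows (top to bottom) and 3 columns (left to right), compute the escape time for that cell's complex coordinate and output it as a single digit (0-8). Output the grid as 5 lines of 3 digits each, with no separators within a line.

(row=0, col=0): c = -1.0500 + 1.4000i → escape time 2
(row=0, col=1): c = -0.1450 + 1.4000i → escape time 2
(row=0, col=2): c = 0.7600 + 1.4000i → escape time 2
(row=1, col=0): c = -1.0500 + 0.9425i → escape time 3
(row=1, col=1): c = -0.1450 + 0.9425i → escape time 8
(row=1, col=2): c = 0.7600 + 0.9425i → escape time 2
(row=2, col=0): c = -1.0500 + 0.4850i → escape time 5
(row=2, col=1): c = -0.1450 + 0.4850i → escape time 8
(row=2, col=2): c = 0.7600 + 0.4850i → escape time 3
(row=3, col=0): c = -1.0500 + 0.0275i → escape time 8
(row=3, col=1): c = -0.1450 + 0.0275i → escape time 8
(row=3, col=2): c = 0.7600 + 0.0275i → escape time 3
(row=4, col=0): c = -1.0500 + -0.4300i → escape time 6
(row=4, col=1): c = -0.1450 + -0.4300i → escape time 8
(row=4, col=2): c = 0.7600 + -0.4300i → escape time 3

Answer: 222
382
583
883
683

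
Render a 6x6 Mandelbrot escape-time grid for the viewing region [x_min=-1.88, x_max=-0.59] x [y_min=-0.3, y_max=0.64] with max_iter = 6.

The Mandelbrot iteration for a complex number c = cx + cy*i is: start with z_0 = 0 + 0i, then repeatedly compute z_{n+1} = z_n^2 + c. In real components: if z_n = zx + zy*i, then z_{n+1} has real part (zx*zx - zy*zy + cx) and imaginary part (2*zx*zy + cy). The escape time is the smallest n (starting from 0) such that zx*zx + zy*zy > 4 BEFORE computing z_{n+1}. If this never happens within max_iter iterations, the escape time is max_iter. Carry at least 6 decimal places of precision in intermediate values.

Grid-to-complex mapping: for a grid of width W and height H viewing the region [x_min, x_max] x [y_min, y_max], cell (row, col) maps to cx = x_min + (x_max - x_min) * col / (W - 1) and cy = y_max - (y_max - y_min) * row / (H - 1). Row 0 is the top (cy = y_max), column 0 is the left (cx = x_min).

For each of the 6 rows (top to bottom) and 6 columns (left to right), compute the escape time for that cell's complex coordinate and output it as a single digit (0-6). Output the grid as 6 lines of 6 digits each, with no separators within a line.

(row=0, col=0): c = -1.8800 + 0.6400i → escape time 2
(row=0, col=1): c = -1.6220 + 0.6400i → escape time 3
(row=0, col=2): c = -1.3640 + 0.6400i → escape time 3
(row=0, col=3): c = -1.1060 + 0.6400i → escape time 4
(row=0, col=4): c = -0.8480 + 0.6400i → escape time 5
(row=0, col=5): c = -0.5900 + 0.6400i → escape time 6
(row=1, col=0): c = -1.8800 + 0.4520i → escape time 3
(row=1, col=1): c = -1.6220 + 0.4520i → escape time 3
(row=1, col=2): c = -1.3640 + 0.4520i → escape time 4
(row=1, col=3): c = -1.1060 + 0.4520i → escape time 5
(row=1, col=4): c = -0.8480 + 0.4520i → escape time 6
(row=1, col=5): c = -0.5900 + 0.4520i → escape time 6
(row=2, col=0): c = -1.8800 + 0.2640i → escape time 3
(row=2, col=1): c = -1.6220 + 0.2640i → escape time 4
(row=2, col=2): c = -1.3640 + 0.2640i → escape time 6
(row=2, col=3): c = -1.1060 + 0.2640i → escape time 6
(row=2, col=4): c = -0.8480 + 0.2640i → escape time 6
(row=2, col=5): c = -0.5900 + 0.2640i → escape time 6
(row=3, col=0): c = -1.8800 + 0.0760i → escape time 5
(row=3, col=1): c = -1.6220 + 0.0760i → escape time 6
(row=3, col=2): c = -1.3640 + 0.0760i → escape time 6
(row=3, col=3): c = -1.1060 + 0.0760i → escape time 6
(row=3, col=4): c = -0.8480 + 0.0760i → escape time 6
(row=3, col=5): c = -0.5900 + 0.0760i → escape time 6
(row=4, col=0): c = -1.8800 + -0.1120i → escape time 4
(row=4, col=1): c = -1.6220 + -0.1120i → escape time 6
(row=4, col=2): c = -1.3640 + -0.1120i → escape time 6
(row=4, col=3): c = -1.1060 + -0.1120i → escape time 6
(row=4, col=4): c = -0.8480 + -0.1120i → escape time 6
(row=4, col=5): c = -0.5900 + -0.1120i → escape time 6
(row=5, col=0): c = -1.8800 + -0.3000i → escape time 3
(row=5, col=1): c = -1.6220 + -0.3000i → escape time 4
(row=5, col=2): c = -1.3640 + -0.3000i → escape time 6
(row=5, col=3): c = -1.1060 + -0.3000i → escape time 6
(row=5, col=4): c = -0.8480 + -0.3000i → escape time 6
(row=5, col=5): c = -0.5900 + -0.3000i → escape time 6

Answer: 233456
334566
346666
566666
466666
346666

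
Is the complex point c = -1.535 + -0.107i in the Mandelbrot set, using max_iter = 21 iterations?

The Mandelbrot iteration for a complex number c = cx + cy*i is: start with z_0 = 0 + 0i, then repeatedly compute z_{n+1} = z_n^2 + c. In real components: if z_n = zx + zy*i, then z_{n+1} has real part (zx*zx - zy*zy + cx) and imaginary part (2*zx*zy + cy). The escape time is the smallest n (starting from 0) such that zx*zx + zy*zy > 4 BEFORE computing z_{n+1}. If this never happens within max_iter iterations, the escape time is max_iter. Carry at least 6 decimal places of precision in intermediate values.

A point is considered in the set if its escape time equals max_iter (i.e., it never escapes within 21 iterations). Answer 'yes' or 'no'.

Answer: no

Derivation:
z_0 = 0 + 0i, c = -1.5350 + -0.1070i
Iter 1: z = -1.5350 + -0.1070i, |z|^2 = 2.3677
Iter 2: z = 0.8098 + 0.2215i, |z|^2 = 0.7048
Iter 3: z = -0.9283 + 0.2517i, |z|^2 = 0.9251
Iter 4: z = -0.7366 + -0.5743i, |z|^2 = 0.8724
Iter 5: z = -1.3223 + 0.7391i, |z|^2 = 2.2948
Iter 6: z = -0.3327 + -2.0617i, |z|^2 = 4.3611
Escaped at iteration 6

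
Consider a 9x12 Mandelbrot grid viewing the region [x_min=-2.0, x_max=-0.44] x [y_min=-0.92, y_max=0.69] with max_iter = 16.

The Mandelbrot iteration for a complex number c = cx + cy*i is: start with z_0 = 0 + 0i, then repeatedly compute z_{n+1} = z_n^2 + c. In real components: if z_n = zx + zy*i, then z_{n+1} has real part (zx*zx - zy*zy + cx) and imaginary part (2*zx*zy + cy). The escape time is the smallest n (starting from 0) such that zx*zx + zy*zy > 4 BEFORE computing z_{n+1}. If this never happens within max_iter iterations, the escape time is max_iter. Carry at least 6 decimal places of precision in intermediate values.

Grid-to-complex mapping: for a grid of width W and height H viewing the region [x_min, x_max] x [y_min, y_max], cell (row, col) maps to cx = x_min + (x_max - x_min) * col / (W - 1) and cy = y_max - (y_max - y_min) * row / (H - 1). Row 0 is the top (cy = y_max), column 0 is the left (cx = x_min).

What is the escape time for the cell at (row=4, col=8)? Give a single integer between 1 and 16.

Answer: 16

Derivation:
z_0 = 0 + 0i, c = -0.4400 + 0.1045i
Iter 1: z = -0.4400 + 0.1045i, |z|^2 = 0.2045
Iter 2: z = -0.2573 + 0.0125i, |z|^2 = 0.0664
Iter 3: z = -0.3739 + 0.0981i, |z|^2 = 0.1495
Iter 4: z = -0.3098 + 0.0312i, |z|^2 = 0.0969
Iter 5: z = -0.3450 + 0.0852i, |z|^2 = 0.1263
Iter 6: z = -0.3282 + 0.0457i, |z|^2 = 0.1098
Iter 7: z = -0.3344 + 0.0745i, |z|^2 = 0.1173
Iter 8: z = -0.3338 + 0.0547i, |z|^2 = 0.1144
Iter 9: z = -0.3316 + 0.0680i, |z|^2 = 0.1146
Iter 10: z = -0.3347 + 0.0594i, |z|^2 = 0.1155
Iter 11: z = -0.3315 + 0.0648i, |z|^2 = 0.1141
Iter 12: z = -0.3343 + 0.0616i, |z|^2 = 0.1155
Iter 13: z = -0.3320 + 0.0634i, |z|^2 = 0.1143
Iter 14: z = -0.3338 + 0.0625i, |z|^2 = 0.1153
Iter 15: z = -0.3325 + 0.0628i, |z|^2 = 0.1145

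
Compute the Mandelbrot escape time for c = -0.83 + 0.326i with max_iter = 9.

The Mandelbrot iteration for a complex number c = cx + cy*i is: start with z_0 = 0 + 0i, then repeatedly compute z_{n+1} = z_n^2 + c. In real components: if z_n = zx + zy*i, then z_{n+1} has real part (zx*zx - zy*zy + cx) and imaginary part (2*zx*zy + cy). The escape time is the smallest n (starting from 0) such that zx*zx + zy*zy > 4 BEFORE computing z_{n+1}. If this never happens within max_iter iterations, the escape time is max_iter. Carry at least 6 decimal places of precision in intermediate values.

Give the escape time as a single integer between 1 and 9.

z_0 = 0 + 0i, c = -0.8300 + 0.3260i
Iter 1: z = -0.8300 + 0.3260i, |z|^2 = 0.7952
Iter 2: z = -0.2474 + -0.2152i, |z|^2 = 0.1075
Iter 3: z = -0.8151 + 0.4325i, |z|^2 = 0.8514
Iter 4: z = -0.3526 + -0.3790i, |z|^2 = 0.2680
Iter 5: z = -0.8493 + 0.5933i, |z|^2 = 1.0733
Iter 6: z = -0.4607 + -0.6817i, |z|^2 = 0.6770
Iter 7: z = -1.0825 + 0.9541i, |z|^2 = 2.0822
Iter 8: z = -0.5686 + -1.7397i, |z|^2 = 3.3498

Answer: 9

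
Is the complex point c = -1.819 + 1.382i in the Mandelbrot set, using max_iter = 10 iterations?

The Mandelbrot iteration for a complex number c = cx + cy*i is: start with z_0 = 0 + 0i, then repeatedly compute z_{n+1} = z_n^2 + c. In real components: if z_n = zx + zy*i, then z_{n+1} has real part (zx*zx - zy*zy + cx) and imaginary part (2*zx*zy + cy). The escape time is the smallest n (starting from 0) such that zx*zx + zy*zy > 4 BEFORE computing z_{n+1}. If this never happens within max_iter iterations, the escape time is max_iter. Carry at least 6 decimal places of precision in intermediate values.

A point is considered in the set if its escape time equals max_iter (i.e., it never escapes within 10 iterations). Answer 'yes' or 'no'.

z_0 = 0 + 0i, c = -1.8190 + 1.3820i
Iter 1: z = -1.8190 + 1.3820i, |z|^2 = 5.2187
Escaped at iteration 1

Answer: no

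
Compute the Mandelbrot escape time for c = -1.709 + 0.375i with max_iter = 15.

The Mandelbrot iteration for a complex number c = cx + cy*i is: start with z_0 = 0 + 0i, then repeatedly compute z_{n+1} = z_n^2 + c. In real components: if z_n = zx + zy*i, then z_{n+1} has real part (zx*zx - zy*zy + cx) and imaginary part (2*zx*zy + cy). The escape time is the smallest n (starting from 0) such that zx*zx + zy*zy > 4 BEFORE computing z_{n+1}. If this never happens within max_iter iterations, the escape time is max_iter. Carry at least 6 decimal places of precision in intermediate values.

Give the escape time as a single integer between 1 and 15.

Answer: 3

Derivation:
z_0 = 0 + 0i, c = -1.7090 + 0.3750i
Iter 1: z = -1.7090 + 0.3750i, |z|^2 = 3.0613
Iter 2: z = 1.0711 + -0.9068i, |z|^2 = 1.9694
Iter 3: z = -1.3840 + -1.5674i, |z|^2 = 4.3722
Escaped at iteration 3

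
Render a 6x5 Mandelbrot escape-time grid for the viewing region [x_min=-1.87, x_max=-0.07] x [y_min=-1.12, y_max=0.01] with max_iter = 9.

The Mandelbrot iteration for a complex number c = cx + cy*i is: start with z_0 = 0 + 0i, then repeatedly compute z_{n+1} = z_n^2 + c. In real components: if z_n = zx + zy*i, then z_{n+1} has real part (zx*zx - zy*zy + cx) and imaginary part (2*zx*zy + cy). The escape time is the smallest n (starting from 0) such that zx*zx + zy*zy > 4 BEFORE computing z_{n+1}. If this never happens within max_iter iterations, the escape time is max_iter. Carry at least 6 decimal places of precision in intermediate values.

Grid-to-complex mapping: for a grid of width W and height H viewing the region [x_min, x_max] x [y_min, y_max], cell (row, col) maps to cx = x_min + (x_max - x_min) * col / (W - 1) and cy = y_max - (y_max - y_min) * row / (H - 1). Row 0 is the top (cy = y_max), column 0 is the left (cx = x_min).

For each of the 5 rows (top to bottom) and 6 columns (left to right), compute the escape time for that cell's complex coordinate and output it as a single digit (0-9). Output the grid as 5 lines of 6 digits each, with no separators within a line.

(row=0, col=0): c = -1.8700 + 0.0100i → escape time 9
(row=0, col=1): c = -1.5100 + 0.0100i → escape time 9
(row=0, col=2): c = -1.1500 + 0.0100i → escape time 9
(row=0, col=3): c = -0.7900 + 0.0100i → escape time 9
(row=0, col=4): c = -0.4300 + 0.0100i → escape time 9
(row=0, col=5): c = -0.0700 + 0.0100i → escape time 9
(row=1, col=0): c = -1.8700 + -0.2725i → escape time 3
(row=1, col=1): c = -1.5100 + -0.2725i → escape time 5
(row=1, col=2): c = -1.1500 + -0.2725i → escape time 9
(row=1, col=3): c = -0.7900 + -0.2725i → escape time 9
(row=1, col=4): c = -0.4300 + -0.2725i → escape time 9
(row=1, col=5): c = -0.0700 + -0.2725i → escape time 9
(row=2, col=0): c = -1.8700 + -0.5550i → escape time 2
(row=2, col=1): c = -1.5100 + -0.5550i → escape time 3
(row=2, col=2): c = -1.1500 + -0.5550i → escape time 4
(row=2, col=3): c = -0.7900 + -0.5550i → escape time 6
(row=2, col=4): c = -0.4300 + -0.5550i → escape time 9
(row=2, col=5): c = -0.0700 + -0.5550i → escape time 9
(row=3, col=0): c = -1.8700 + -0.8375i → escape time 1
(row=3, col=1): c = -1.5100 + -0.8375i → escape time 3
(row=3, col=2): c = -1.1500 + -0.8375i → escape time 3
(row=3, col=3): c = -0.7900 + -0.8375i → escape time 4
(row=3, col=4): c = -0.4300 + -0.8375i → escape time 5
(row=3, col=5): c = -0.0700 + -0.8375i → escape time 9
(row=4, col=0): c = -1.8700 + -1.1200i → escape time 1
(row=4, col=1): c = -1.5100 + -1.1200i → escape time 2
(row=4, col=2): c = -1.1500 + -1.1200i → escape time 3
(row=4, col=3): c = -0.7900 + -1.1200i → escape time 3
(row=4, col=4): c = -0.4300 + -1.1200i → escape time 4
(row=4, col=5): c = -0.0700 + -1.1200i → escape time 5

Answer: 999999
359999
234699
133459
123345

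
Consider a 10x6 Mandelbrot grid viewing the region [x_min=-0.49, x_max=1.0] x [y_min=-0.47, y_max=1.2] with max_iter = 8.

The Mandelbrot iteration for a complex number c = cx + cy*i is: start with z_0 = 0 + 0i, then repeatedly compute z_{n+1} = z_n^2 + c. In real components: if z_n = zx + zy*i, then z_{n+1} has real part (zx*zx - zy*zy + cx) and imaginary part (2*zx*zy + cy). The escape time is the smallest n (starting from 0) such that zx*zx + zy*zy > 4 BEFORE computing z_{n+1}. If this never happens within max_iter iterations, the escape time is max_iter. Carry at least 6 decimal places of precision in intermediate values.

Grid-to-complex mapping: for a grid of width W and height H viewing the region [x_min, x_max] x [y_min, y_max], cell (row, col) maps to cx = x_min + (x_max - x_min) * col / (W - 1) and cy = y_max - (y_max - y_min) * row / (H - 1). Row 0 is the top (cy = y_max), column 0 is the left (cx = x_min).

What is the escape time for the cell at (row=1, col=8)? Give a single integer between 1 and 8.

Answer: 2

Derivation:
z_0 = 0 + 0i, c = 0.8344 + 0.8660i
Iter 1: z = 0.8344 + 0.8660i, |z|^2 = 1.4463
Iter 2: z = 0.7808 + 2.3113i, |z|^2 = 5.9515
Escaped at iteration 2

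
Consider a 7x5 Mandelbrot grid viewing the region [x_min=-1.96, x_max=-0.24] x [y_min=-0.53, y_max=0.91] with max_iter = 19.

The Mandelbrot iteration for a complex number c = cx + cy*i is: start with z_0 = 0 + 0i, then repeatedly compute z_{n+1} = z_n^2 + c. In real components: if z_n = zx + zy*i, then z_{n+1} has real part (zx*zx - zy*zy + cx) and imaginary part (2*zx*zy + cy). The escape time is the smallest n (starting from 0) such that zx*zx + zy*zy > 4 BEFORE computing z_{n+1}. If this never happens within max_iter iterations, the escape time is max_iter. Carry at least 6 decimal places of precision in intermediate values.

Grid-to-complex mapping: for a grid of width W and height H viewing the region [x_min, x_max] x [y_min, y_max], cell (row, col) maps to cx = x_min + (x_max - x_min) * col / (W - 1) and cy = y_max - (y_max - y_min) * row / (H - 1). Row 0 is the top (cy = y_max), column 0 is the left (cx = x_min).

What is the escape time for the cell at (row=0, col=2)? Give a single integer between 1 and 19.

z_0 = 0 + 0i, c = -1.3867 + 0.9100i
Iter 1: z = -1.3867 + 0.9100i, |z|^2 = 2.7509
Iter 2: z = -0.2919 + -1.6137i, |z|^2 = 2.6894
Iter 3: z = -3.9056 + 1.8522i, |z|^2 = 18.6841
Escaped at iteration 3

Answer: 3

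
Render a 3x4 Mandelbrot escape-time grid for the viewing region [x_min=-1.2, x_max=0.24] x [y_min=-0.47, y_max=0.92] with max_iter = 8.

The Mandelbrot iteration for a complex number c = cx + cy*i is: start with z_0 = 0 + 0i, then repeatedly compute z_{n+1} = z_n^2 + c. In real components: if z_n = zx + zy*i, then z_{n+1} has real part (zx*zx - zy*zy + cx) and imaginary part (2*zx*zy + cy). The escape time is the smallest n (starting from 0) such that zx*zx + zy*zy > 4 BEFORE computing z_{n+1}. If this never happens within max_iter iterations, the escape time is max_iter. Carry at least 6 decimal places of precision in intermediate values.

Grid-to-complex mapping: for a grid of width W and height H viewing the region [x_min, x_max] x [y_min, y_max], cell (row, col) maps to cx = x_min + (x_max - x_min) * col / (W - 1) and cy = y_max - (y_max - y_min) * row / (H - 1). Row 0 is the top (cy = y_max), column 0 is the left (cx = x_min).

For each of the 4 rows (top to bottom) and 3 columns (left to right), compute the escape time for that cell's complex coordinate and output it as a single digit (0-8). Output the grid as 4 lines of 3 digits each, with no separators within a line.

Answer: 344
688
888
588

Derivation:
(row=0, col=0): c = -1.2000 + 0.9200i → escape time 3
(row=0, col=1): c = -0.4800 + 0.9200i → escape time 4
(row=0, col=2): c = 0.2400 + 0.9200i → escape time 4
(row=1, col=0): c = -1.2000 + 0.4567i → escape time 6
(row=1, col=1): c = -0.4800 + 0.4567i → escape time 8
(row=1, col=2): c = 0.2400 + 0.4567i → escape time 8
(row=2, col=0): c = -1.2000 + -0.0067i → escape time 8
(row=2, col=1): c = -0.4800 + -0.0067i → escape time 8
(row=2, col=2): c = 0.2400 + -0.0067i → escape time 8
(row=3, col=0): c = -1.2000 + -0.4700i → escape time 5
(row=3, col=1): c = -0.4800 + -0.4700i → escape time 8
(row=3, col=2): c = 0.2400 + -0.4700i → escape time 8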